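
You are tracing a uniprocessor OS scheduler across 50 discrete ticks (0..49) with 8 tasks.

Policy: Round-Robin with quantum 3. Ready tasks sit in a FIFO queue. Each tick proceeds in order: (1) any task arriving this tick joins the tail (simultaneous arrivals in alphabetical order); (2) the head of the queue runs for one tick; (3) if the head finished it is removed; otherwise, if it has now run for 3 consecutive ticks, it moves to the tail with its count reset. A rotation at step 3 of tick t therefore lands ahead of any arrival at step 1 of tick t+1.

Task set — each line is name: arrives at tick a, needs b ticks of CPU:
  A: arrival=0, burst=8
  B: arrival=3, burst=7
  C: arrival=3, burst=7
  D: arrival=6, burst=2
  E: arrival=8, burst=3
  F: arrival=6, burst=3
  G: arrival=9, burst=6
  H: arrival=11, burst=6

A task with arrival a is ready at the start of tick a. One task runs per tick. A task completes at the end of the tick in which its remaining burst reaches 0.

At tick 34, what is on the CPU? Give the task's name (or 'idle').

running at tick 34 = B

t=0: queue=[A] q_used=0 → run A
t=1: queue=[A] q_used=1 → run A
t=2: queue=[A] q_used=2 → run A
t=3: queue=[A,B,C] q_used=0 → run A
t=4: queue=[A,B,C] q_used=1 → run A
t=5: queue=[A,B,C] q_used=2 → run A
t=6: queue=[B,C,A,D,F] q_used=0 → run B
t=7: queue=[B,C,A,D,F] q_used=1 → run B
t=8: queue=[B,C,A,D,F,E] q_used=2 → run B
t=9: queue=[C,A,D,F,E,B,G] q_used=0 → run C
t=10: queue=[C,A,D,F,E,B,G] q_used=1 → run C
t=11: queue=[C,A,D,F,E,B,G,H] q_used=2 → run C
t=12: queue=[A,D,F,E,B,G,H,C] q_used=0 → run A
t=13: queue=[A,D,F,E,B,G,H,C] q_used=1 → run A
t=14: queue=[D,F,E,B,G,H,C] q_used=0 → run D
t=15: queue=[D,F,E,B,G,H,C] q_used=1 → run D
t=16: queue=[F,E,B,G,H,C] q_used=0 → run F
t=17: queue=[F,E,B,G,H,C] q_used=1 → run F
t=18: queue=[F,E,B,G,H,C] q_used=2 → run F
t=19: queue=[E,B,G,H,C] q_used=0 → run E
t=20: queue=[E,B,G,H,C] q_used=1 → run E
t=21: queue=[E,B,G,H,C] q_used=2 → run E
t=22: queue=[B,G,H,C] q_used=0 → run B
t=23: queue=[B,G,H,C] q_used=1 → run B
t=24: queue=[B,G,H,C] q_used=2 → run B
t=25: queue=[G,H,C,B] q_used=0 → run G
t=26: queue=[G,H,C,B] q_used=1 → run G
t=27: queue=[G,H,C,B] q_used=2 → run G
t=28: queue=[H,C,B,G] q_used=0 → run H
t=29: queue=[H,C,B,G] q_used=1 → run H
t=30: queue=[H,C,B,G] q_used=2 → run H
t=31: queue=[C,B,G,H] q_used=0 → run C
t=32: queue=[C,B,G,H] q_used=1 → run C
t=33: queue=[C,B,G,H] q_used=2 → run C
t=34: queue=[B,G,H,C] q_used=0 → run B
t=35: queue=[G,H,C] q_used=0 → run G
t=36: queue=[G,H,C] q_used=1 → run G
t=37: queue=[G,H,C] q_used=2 → run G
t=38: queue=[H,C] q_used=0 → run H
t=39: queue=[H,C] q_used=1 → run H
t=40: queue=[H,C] q_used=2 → run H
t=41: queue=[C] q_used=0 → run C
t=42: (idle)
t=43: (idle)
t=44: (idle)
t=45: (idle)
t=46: (idle)
t=47: (idle)
t=48: (idle)
t=49: (idle)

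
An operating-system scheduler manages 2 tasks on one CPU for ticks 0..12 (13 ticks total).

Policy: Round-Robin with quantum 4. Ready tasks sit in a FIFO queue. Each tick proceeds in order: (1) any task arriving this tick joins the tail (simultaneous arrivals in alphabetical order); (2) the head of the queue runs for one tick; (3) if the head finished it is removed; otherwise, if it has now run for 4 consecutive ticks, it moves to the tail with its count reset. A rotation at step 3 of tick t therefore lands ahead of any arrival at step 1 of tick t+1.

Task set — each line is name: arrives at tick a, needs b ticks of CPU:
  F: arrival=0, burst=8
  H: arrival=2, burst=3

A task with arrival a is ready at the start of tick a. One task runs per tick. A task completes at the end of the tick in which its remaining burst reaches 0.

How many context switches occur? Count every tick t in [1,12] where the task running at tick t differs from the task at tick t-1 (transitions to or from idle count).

t=0: queue=[F] q_used=0 → run F
t=1: queue=[F] q_used=1 → run F
t=2: queue=[F,H] q_used=2 → run F
t=3: queue=[F,H] q_used=3 → run F
t=4: queue=[H,F] q_used=0 → run H
t=5: queue=[H,F] q_used=1 → run H
t=6: queue=[H,F] q_used=2 → run H
t=7: queue=[F] q_used=0 → run F
t=8: queue=[F] q_used=1 → run F
t=9: queue=[F] q_used=2 → run F
t=10: queue=[F] q_used=3 → run F
t=11: (idle)
t=12: (idle)

context switches = 3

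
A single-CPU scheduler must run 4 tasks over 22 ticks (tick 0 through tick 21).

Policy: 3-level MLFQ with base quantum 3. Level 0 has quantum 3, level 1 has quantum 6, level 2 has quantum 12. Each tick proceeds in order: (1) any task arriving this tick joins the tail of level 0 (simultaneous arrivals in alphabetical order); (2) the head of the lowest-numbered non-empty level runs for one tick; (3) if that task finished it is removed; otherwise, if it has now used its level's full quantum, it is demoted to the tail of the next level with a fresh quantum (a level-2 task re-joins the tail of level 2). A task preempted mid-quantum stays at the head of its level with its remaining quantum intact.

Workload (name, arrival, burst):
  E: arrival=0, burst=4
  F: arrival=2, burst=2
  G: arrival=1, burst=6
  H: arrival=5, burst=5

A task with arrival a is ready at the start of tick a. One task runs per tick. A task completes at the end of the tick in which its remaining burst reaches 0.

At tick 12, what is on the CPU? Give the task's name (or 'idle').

running at tick 12 = G

t=0: L0/L1/L2 = E/-/- → run E
t=1: L0/L1/L2 = EG/-/- → run E
t=2: L0/L1/L2 = EGF/-/- → run E
t=3: L0/L1/L2 = GF/E/- → run G
t=4: L0/L1/L2 = GF/E/- → run G
t=5: L0/L1/L2 = GFH/E/- → run G
t=6: L0/L1/L2 = FH/EG/- → run F
t=7: L0/L1/L2 = FH/EG/- → run F
t=8: L0/L1/L2 = H/EG/- → run H
t=9: L0/L1/L2 = H/EG/- → run H
t=10: L0/L1/L2 = H/EG/- → run H
t=11: L0/L1/L2 = -/EGH/- → run E
t=12: L0/L1/L2 = -/GH/- → run G
t=13: L0/L1/L2 = -/GH/- → run G
t=14: L0/L1/L2 = -/GH/- → run G
t=15: L0/L1/L2 = -/H/- → run H
t=16: L0/L1/L2 = -/H/- → run H
t=17: (idle)
t=18: (idle)
t=19: (idle)
t=20: (idle)
t=21: (idle)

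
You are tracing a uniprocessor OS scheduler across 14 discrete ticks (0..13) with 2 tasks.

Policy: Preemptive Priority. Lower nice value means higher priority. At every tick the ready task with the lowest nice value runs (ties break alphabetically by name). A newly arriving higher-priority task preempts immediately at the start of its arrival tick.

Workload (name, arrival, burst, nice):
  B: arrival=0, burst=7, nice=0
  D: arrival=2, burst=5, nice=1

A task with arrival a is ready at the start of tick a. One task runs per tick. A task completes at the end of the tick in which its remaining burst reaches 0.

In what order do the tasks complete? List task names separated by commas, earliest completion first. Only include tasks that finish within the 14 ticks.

t=0: ready={B} → run B
t=1: ready={B} → run B
t=2: ready={B,D} → run B
t=3: ready={B,D} → run B
t=4: ready={B,D} → run B
t=5: ready={B,D} → run B
t=6: ready={B,D} → run B
t=7: ready={D} → run D
t=8: ready={D} → run D
t=9: ready={D} → run D
t=10: ready={D} → run D
t=11: ready={D} → run D
t=12: (idle)
t=13: (idle)

completion order = B, D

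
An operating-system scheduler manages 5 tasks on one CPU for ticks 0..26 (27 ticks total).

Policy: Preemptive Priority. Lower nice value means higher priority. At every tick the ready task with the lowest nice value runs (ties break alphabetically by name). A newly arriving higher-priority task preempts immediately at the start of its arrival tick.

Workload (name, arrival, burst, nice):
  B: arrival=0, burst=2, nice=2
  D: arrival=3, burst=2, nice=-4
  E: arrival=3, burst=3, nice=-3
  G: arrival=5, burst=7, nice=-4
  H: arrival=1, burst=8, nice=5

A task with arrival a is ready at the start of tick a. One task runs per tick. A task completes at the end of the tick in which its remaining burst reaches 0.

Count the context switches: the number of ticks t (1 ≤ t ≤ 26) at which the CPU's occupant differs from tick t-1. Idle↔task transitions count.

context switches = 6

t=0: ready={B} → run B
t=1: ready={B,H} → run B
t=2: ready={H} → run H
t=3: ready={D,E,H} → run D
t=4: ready={D,E,H} → run D
t=5: ready={E,G,H} → run G
t=6: ready={E,G,H} → run G
t=7: ready={E,G,H} → run G
t=8: ready={E,G,H} → run G
t=9: ready={E,G,H} → run G
t=10: ready={E,G,H} → run G
t=11: ready={E,G,H} → run G
t=12: ready={E,H} → run E
t=13: ready={E,H} → run E
t=14: ready={E,H} → run E
t=15: ready={H} → run H
t=16: ready={H} → run H
t=17: ready={H} → run H
t=18: ready={H} → run H
t=19: ready={H} → run H
t=20: ready={H} → run H
t=21: ready={H} → run H
t=22: (idle)
t=23: (idle)
t=24: (idle)
t=25: (idle)
t=26: (idle)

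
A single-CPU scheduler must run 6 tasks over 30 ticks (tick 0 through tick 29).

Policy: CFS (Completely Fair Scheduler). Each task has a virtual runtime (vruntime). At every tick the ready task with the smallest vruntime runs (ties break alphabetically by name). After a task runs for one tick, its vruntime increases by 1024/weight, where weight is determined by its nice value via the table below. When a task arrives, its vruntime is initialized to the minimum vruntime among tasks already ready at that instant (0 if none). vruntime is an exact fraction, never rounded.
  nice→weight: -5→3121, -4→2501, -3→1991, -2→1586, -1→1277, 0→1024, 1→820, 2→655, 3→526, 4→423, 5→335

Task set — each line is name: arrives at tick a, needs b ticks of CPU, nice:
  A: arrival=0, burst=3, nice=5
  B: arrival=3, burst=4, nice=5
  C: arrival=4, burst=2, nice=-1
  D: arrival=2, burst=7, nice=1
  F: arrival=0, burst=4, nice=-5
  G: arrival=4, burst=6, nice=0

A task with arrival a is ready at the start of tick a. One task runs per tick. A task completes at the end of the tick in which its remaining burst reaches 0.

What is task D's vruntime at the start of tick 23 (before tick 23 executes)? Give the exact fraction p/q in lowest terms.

vruntime(D, start of tick 23) = 840960/127961

t=0: vr[A=0 F=0] → run A
t=1: vr[A=1024/335 F=0] → run F
t=2: vr[A=1024/335 D=1024/3121 F=1024/3121] → run D
t=3: vr[A=1024/335 B=1024/3121 D=1008896/639805 F=1024/3121] → run B
t=4: vr[A=1024/335 B=3538944/1045535 C=1024/3121 D=1008896/639805 F=1024/3121 G=1024/3121] → run C
t=5: vr[A=1024/335 B=3538944/1045535 C=4503552/3985517 D=1008896/639805 F=1024/3121 G=1024/3121] → run F
t=6: vr[A=1024/335 B=3538944/1045535 C=4503552/3985517 D=1008896/639805 F=2048/3121 G=1024/3121] → run G
t=7: vr[A=1024/335 B=3538944/1045535 C=4503552/3985517 D=1008896/639805 F=2048/3121 G=4145/3121] → run F
t=8: vr[A=1024/335 B=3538944/1045535 C=4503552/3985517 D=1008896/639805 F=3072/3121 G=4145/3121] → run F
t=9: vr[A=1024/335 B=3538944/1045535 C=4503552/3985517 D=1008896/639805 G=4145/3121] → run C
t=10: vr[A=1024/335 B=3538944/1045535 D=1008896/639805 G=4145/3121] → run G
t=11: vr[A=1024/335 B=3538944/1045535 D=1008896/639805 G=7266/3121] → run D
t=12: vr[A=1024/335 B=3538944/1045535 D=1807872/639805 G=7266/3121] → run G
t=13: vr[A=1024/335 B=3538944/1045535 D=1807872/639805 G=10387/3121] → run D
t=14: vr[A=1024/335 B=3538944/1045535 D=2606848/639805 G=10387/3121] → run A
t=15: vr[A=2048/335 B=3538944/1045535 D=2606848/639805 G=10387/3121] → run G
t=16: vr[A=2048/335 B=3538944/1045535 D=2606848/639805 G=13508/3121] → run B
t=17: vr[A=2048/335 B=6734848/1045535 D=2606848/639805 G=13508/3121] → run D
t=18: vr[A=2048/335 B=6734848/1045535 D=3405824/639805 G=13508/3121] → run G
t=19: vr[A=2048/335 B=6734848/1045535 D=3405824/639805 G=16629/3121] → run D
t=20: vr[A=2048/335 B=6734848/1045535 D=840960/127961 G=16629/3121] → run G
t=21: vr[A=2048/335 B=6734848/1045535 D=840960/127961] → run A
t=22: vr[B=6734848/1045535 D=840960/127961] → run B
t=23: vr[B=9930752/1045535 D=840960/127961] → run D
t=24: vr[B=9930752/1045535 D=5003776/639805] → run D
t=25: vr[B=9930752/1045535] → run B
t=26: (idle)
t=27: (idle)
t=28: (idle)
t=29: (idle)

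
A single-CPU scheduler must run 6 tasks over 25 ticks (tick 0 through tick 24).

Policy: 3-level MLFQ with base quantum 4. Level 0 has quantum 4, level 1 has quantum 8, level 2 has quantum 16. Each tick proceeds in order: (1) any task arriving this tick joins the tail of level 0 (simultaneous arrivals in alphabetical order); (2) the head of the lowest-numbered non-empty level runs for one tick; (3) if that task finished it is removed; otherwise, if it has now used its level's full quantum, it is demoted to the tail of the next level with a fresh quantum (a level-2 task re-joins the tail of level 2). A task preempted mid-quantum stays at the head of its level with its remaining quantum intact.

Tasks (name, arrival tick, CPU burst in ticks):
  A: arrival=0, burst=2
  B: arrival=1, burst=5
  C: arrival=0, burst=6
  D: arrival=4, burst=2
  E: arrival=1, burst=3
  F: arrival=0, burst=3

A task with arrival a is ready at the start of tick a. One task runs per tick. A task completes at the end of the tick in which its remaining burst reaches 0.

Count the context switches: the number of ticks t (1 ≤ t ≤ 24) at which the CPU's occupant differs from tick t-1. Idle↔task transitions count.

context switches = 8

t=0: L0/L1/L2 = ACF/-/- → run A
t=1: L0/L1/L2 = ACFBE/-/- → run A
t=2: L0/L1/L2 = CFBE/-/- → run C
t=3: L0/L1/L2 = CFBE/-/- → run C
t=4: L0/L1/L2 = CFBED/-/- → run C
t=5: L0/L1/L2 = CFBED/-/- → run C
t=6: L0/L1/L2 = FBED/C/- → run F
t=7: L0/L1/L2 = FBED/C/- → run F
t=8: L0/L1/L2 = FBED/C/- → run F
t=9: L0/L1/L2 = BED/C/- → run B
t=10: L0/L1/L2 = BED/C/- → run B
t=11: L0/L1/L2 = BED/C/- → run B
t=12: L0/L1/L2 = BED/C/- → run B
t=13: L0/L1/L2 = ED/CB/- → run E
t=14: L0/L1/L2 = ED/CB/- → run E
t=15: L0/L1/L2 = ED/CB/- → run E
t=16: L0/L1/L2 = D/CB/- → run D
t=17: L0/L1/L2 = D/CB/- → run D
t=18: L0/L1/L2 = -/CB/- → run C
t=19: L0/L1/L2 = -/CB/- → run C
t=20: L0/L1/L2 = -/B/- → run B
t=21: (idle)
t=22: (idle)
t=23: (idle)
t=24: (idle)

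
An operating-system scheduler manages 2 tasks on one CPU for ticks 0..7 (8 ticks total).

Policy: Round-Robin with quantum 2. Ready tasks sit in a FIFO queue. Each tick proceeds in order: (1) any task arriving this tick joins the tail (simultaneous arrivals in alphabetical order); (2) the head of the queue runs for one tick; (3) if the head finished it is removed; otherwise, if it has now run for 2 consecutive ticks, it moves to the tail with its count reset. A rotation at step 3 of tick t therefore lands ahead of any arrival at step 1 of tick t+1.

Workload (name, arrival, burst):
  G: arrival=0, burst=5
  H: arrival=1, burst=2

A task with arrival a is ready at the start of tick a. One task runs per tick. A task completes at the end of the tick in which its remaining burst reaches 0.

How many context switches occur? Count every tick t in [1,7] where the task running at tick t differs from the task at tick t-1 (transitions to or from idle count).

t=0: queue=[G] q_used=0 → run G
t=1: queue=[G,H] q_used=1 → run G
t=2: queue=[H,G] q_used=0 → run H
t=3: queue=[H,G] q_used=1 → run H
t=4: queue=[G] q_used=0 → run G
t=5: queue=[G] q_used=1 → run G
t=6: queue=[G] q_used=0 → run G
t=7: (idle)

context switches = 3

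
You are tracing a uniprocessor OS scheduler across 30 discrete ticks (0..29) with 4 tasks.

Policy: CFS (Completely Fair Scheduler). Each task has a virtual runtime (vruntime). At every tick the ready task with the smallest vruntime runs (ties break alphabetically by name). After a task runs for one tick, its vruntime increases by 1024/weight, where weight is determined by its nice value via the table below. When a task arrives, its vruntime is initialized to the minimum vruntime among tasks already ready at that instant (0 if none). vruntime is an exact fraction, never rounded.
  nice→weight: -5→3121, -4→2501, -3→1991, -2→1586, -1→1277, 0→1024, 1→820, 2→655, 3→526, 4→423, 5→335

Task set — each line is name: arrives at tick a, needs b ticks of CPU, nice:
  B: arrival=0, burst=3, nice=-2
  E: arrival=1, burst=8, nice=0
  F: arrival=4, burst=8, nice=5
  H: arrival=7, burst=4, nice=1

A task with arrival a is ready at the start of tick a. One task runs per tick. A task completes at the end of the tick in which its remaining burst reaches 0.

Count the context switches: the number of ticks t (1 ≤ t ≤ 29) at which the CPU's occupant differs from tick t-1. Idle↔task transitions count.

t=0: vr[B=0] → run B
t=1: vr[B=512/793 E=512/793] → run B
t=2: vr[B=1024/793 E=512/793] → run E
t=3: vr[B=1024/793 E=1305/793] → run B
t=4: vr[E=1305/793 F=1305/793] → run E
t=5: vr[E=2098/793 F=1305/793] → run F
t=6: vr[E=2098/793 F=1249207/265655] → run E
t=7: vr[E=2891/793 F=1249207/265655 H=2891/793] → run E
t=8: vr[E=3684/793 F=1249207/265655 H=2891/793] → run H
t=9: vr[E=3684/793 F=1249207/265655 H=795663/162565] → run E
t=10: vr[E=4477/793 F=1249207/265655 H=795663/162565] → run F
t=11: vr[E=4477/793 F=2061239/265655 H=795663/162565] → run H
t=12: vr[E=4477/793 F=2061239/265655 H=998671/162565] → run E
t=13: vr[E=5270/793 F=2061239/265655 H=998671/162565] → run H
t=14: vr[E=5270/793 F=2061239/265655 H=1201679/162565] → run E
t=15: vr[E=6063/793 F=2061239/265655 H=1201679/162565] → run H
t=16: vr[E=6063/793 F=2061239/265655] → run E
t=17: vr[F=2061239/265655] → run F
t=18: vr[F=2873271/265655] → run F
t=19: vr[F=3685303/265655] → run F
t=20: vr[F=899467/53131] → run F
t=21: vr[F=5309367/265655] → run F
t=22: vr[F=6121399/265655] → run F
t=23: (idle)
t=24: (idle)
t=25: (idle)
t=26: (idle)
t=27: (idle)
t=28: (idle)
t=29: (idle)

context switches = 16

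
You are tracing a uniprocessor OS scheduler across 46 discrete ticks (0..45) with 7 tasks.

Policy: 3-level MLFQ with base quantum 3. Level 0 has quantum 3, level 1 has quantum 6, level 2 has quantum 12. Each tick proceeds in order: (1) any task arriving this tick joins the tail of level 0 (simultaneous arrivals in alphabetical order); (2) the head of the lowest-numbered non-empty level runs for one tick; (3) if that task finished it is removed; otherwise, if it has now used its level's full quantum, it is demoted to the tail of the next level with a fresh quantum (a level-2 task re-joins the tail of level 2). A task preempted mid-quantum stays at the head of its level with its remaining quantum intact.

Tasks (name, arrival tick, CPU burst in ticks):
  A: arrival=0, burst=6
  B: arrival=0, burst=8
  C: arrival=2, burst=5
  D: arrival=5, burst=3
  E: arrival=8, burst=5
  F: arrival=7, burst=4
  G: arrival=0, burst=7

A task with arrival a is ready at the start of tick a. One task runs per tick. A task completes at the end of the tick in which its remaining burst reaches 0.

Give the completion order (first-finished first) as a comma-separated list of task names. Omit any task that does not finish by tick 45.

t=0: L0/L1/L2 = ABG/-/- → run A
t=1: L0/L1/L2 = ABG/-/- → run A
t=2: L0/L1/L2 = ABGC/-/- → run A
t=3: L0/L1/L2 = BGC/A/- → run B
t=4: L0/L1/L2 = BGC/A/- → run B
t=5: L0/L1/L2 = BGCD/A/- → run B
t=6: L0/L1/L2 = GCD/AB/- → run G
t=7: L0/L1/L2 = GCDF/AB/- → run G
t=8: L0/L1/L2 = GCDFE/AB/- → run G
t=9: L0/L1/L2 = CDFE/ABG/- → run C
t=10: L0/L1/L2 = CDFE/ABG/- → run C
t=11: L0/L1/L2 = CDFE/ABG/- → run C
t=12: L0/L1/L2 = DFE/ABGC/- → run D
t=13: L0/L1/L2 = DFE/ABGC/- → run D
t=14: L0/L1/L2 = DFE/ABGC/- → run D
t=15: L0/L1/L2 = FE/ABGC/- → run F
t=16: L0/L1/L2 = FE/ABGC/- → run F
t=17: L0/L1/L2 = FE/ABGC/- → run F
t=18: L0/L1/L2 = E/ABGCF/- → run E
t=19: L0/L1/L2 = E/ABGCF/- → run E
t=20: L0/L1/L2 = E/ABGCF/- → run E
t=21: L0/L1/L2 = -/ABGCFE/- → run A
t=22: L0/L1/L2 = -/ABGCFE/- → run A
t=23: L0/L1/L2 = -/ABGCFE/- → run A
t=24: L0/L1/L2 = -/BGCFE/- → run B
t=25: L0/L1/L2 = -/BGCFE/- → run B
t=26: L0/L1/L2 = -/BGCFE/- → run B
t=27: L0/L1/L2 = -/BGCFE/- → run B
t=28: L0/L1/L2 = -/BGCFE/- → run B
t=29: L0/L1/L2 = -/GCFE/- → run G
t=30: L0/L1/L2 = -/GCFE/- → run G
t=31: L0/L1/L2 = -/GCFE/- → run G
t=32: L0/L1/L2 = -/GCFE/- → run G
t=33: L0/L1/L2 = -/CFE/- → run C
t=34: L0/L1/L2 = -/CFE/- → run C
t=35: L0/L1/L2 = -/FE/- → run F
t=36: L0/L1/L2 = -/E/- → run E
t=37: L0/L1/L2 = -/E/- → run E
t=38: (idle)
t=39: (idle)
t=40: (idle)
t=41: (idle)
t=42: (idle)
t=43: (idle)
t=44: (idle)
t=45: (idle)

completion order = D, A, B, G, C, F, E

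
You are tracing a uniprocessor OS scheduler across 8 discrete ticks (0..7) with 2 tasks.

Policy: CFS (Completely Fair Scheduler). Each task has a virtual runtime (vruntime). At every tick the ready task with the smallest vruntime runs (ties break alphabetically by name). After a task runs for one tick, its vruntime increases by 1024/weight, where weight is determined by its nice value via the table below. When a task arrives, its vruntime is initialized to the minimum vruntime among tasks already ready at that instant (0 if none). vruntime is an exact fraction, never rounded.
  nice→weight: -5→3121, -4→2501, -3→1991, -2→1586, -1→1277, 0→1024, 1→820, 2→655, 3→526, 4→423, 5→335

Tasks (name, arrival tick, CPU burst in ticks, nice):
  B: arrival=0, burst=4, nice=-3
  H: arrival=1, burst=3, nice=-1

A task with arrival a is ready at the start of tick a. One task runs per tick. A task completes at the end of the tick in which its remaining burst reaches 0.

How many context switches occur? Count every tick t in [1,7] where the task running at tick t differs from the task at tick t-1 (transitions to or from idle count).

t=0: vr[B=0] → run B
t=1: vr[B=1024/1991 H=1024/1991] → run B
t=2: vr[B=2048/1991 H=1024/1991] → run H
t=3: vr[B=2048/1991 H=3346432/2542507] → run B
t=4: vr[B=3072/1991 H=3346432/2542507] → run H
t=5: vr[B=3072/1991 H=5385216/2542507] → run B
t=6: vr[H=5385216/2542507] → run H
t=7: (idle)

context switches = 6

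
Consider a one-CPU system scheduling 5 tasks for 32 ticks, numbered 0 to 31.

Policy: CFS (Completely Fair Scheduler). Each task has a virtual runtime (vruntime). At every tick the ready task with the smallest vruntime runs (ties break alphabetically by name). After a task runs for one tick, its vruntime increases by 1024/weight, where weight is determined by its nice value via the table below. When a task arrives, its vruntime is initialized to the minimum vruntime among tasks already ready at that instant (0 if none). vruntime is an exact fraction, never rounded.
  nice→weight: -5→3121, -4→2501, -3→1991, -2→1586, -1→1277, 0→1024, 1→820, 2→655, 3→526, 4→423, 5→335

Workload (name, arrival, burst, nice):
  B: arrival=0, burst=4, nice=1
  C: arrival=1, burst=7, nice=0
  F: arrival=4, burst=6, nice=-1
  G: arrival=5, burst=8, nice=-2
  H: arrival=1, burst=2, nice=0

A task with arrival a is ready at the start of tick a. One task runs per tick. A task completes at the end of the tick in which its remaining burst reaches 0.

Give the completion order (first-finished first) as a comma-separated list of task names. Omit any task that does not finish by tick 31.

t=0: vr[B=0] → run B
t=1: vr[B=256/205 C=256/205 H=256/205] → run B
t=2: vr[B=512/205 C=256/205 H=256/205] → run C
t=3: vr[B=512/205 C=461/205 H=256/205] → run H
t=4: vr[B=512/205 C=461/205 F=461/205 H=461/205] → run C
t=5: vr[B=512/205 C=666/205 F=461/205 G=461/205 H=461/205] → run F
t=6: vr[B=512/205 C=666/205 F=798617/261785 G=461/205 H=461/205] → run G
t=7: vr[B=512/205 C=666/205 F=798617/261785 G=470533/162565 H=461/205] → run H
t=8: vr[B=512/205 C=666/205 F=798617/261785 G=470533/162565] → run B
t=9: vr[B=768/205 C=666/205 F=798617/261785 G=470533/162565] → run G
t=10: vr[B=768/205 C=666/205 F=798617/261785 G=575493/162565] → run F
t=11: vr[B=768/205 C=666/205 F=1008537/261785 G=575493/162565] → run C
t=12: vr[B=768/205 C=871/205 F=1008537/261785 G=575493/162565] → run G
t=13: vr[B=768/205 C=871/205 F=1008537/261785 G=680453/162565] → run B
t=14: vr[C=871/205 F=1008537/261785 G=680453/162565] → run F
t=15: vr[C=871/205 F=1218457/261785 G=680453/162565] → run G
t=16: vr[C=871/205 F=1218457/261785 G=785413/162565] → run C
t=17: vr[C=1076/205 F=1218457/261785 G=785413/162565] → run F
t=18: vr[C=1076/205 F=1428377/261785 G=785413/162565] → run G
t=19: vr[C=1076/205 F=1428377/261785 G=890373/162565] → run C
t=20: vr[C=1281/205 F=1428377/261785 G=890373/162565] → run F
t=21: vr[C=1281/205 F=1638297/261785 G=890373/162565] → run G
t=22: vr[C=1281/205 F=1638297/261785 G=995333/162565] → run G
t=23: vr[C=1281/205 F=1638297/261785 G=1100293/162565] → run C
t=24: vr[C=1486/205 F=1638297/261785 G=1100293/162565] → run F
t=25: vr[C=1486/205 G=1100293/162565] → run G
t=26: vr[C=1486/205] → run C
t=27: (idle)
t=28: (idle)
t=29: (idle)
t=30: (idle)
t=31: (idle)

completion order = H, B, F, G, C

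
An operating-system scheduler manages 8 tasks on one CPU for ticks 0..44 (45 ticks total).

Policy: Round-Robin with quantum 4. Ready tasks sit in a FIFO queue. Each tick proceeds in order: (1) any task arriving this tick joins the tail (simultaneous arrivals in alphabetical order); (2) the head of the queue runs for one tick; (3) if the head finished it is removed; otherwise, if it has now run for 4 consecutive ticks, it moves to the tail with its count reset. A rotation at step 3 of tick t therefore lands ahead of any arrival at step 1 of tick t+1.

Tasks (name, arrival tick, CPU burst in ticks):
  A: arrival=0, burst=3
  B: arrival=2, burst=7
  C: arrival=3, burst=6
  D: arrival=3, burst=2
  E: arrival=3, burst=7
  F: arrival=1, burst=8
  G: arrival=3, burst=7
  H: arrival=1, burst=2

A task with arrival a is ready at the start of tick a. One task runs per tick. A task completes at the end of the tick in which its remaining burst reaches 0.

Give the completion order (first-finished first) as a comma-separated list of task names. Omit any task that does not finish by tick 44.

completion order = A, H, D, F, B, C, E, G

t=0: queue=[A] q_used=0 → run A
t=1: queue=[A,F,H] q_used=1 → run A
t=2: queue=[A,F,H,B] q_used=2 → run A
t=3: queue=[F,H,B,C,D,E,G] q_used=0 → run F
t=4: queue=[F,H,B,C,D,E,G] q_used=1 → run F
t=5: queue=[F,H,B,C,D,E,G] q_used=2 → run F
t=6: queue=[F,H,B,C,D,E,G] q_used=3 → run F
t=7: queue=[H,B,C,D,E,G,F] q_used=0 → run H
t=8: queue=[H,B,C,D,E,G,F] q_used=1 → run H
t=9: queue=[B,C,D,E,G,F] q_used=0 → run B
t=10: queue=[B,C,D,E,G,F] q_used=1 → run B
t=11: queue=[B,C,D,E,G,F] q_used=2 → run B
t=12: queue=[B,C,D,E,G,F] q_used=3 → run B
t=13: queue=[C,D,E,G,F,B] q_used=0 → run C
t=14: queue=[C,D,E,G,F,B] q_used=1 → run C
t=15: queue=[C,D,E,G,F,B] q_used=2 → run C
t=16: queue=[C,D,E,G,F,B] q_used=3 → run C
t=17: queue=[D,E,G,F,B,C] q_used=0 → run D
t=18: queue=[D,E,G,F,B,C] q_used=1 → run D
t=19: queue=[E,G,F,B,C] q_used=0 → run E
t=20: queue=[E,G,F,B,C] q_used=1 → run E
t=21: queue=[E,G,F,B,C] q_used=2 → run E
t=22: queue=[E,G,F,B,C] q_used=3 → run E
t=23: queue=[G,F,B,C,E] q_used=0 → run G
t=24: queue=[G,F,B,C,E] q_used=1 → run G
t=25: queue=[G,F,B,C,E] q_used=2 → run G
t=26: queue=[G,F,B,C,E] q_used=3 → run G
t=27: queue=[F,B,C,E,G] q_used=0 → run F
t=28: queue=[F,B,C,E,G] q_used=1 → run F
t=29: queue=[F,B,C,E,G] q_used=2 → run F
t=30: queue=[F,B,C,E,G] q_used=3 → run F
t=31: queue=[B,C,E,G] q_used=0 → run B
t=32: queue=[B,C,E,G] q_used=1 → run B
t=33: queue=[B,C,E,G] q_used=2 → run B
t=34: queue=[C,E,G] q_used=0 → run C
t=35: queue=[C,E,G] q_used=1 → run C
t=36: queue=[E,G] q_used=0 → run E
t=37: queue=[E,G] q_used=1 → run E
t=38: queue=[E,G] q_used=2 → run E
t=39: queue=[G] q_used=0 → run G
t=40: queue=[G] q_used=1 → run G
t=41: queue=[G] q_used=2 → run G
t=42: (idle)
t=43: (idle)
t=44: (idle)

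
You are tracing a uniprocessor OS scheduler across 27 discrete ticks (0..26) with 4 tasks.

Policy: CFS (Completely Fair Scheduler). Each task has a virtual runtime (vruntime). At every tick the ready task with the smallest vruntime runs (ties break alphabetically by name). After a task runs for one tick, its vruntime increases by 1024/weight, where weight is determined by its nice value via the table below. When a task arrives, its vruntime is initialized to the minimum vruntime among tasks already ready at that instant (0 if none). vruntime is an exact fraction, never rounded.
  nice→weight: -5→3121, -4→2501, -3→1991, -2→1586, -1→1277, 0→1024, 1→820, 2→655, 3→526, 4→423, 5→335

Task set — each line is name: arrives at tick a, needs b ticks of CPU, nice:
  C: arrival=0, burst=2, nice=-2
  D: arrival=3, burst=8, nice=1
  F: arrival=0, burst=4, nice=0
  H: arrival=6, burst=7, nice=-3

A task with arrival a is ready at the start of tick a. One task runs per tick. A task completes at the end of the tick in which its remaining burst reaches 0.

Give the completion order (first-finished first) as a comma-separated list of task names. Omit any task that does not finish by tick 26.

t=0: vr[C=0 F=0] → run C
t=1: vr[C=512/793 F=0] → run F
t=2: vr[C=512/793 F=1] → run C
t=3: vr[D=1 F=1] → run D
t=4: vr[D=461/205 F=1] → run F
t=5: vr[D=461/205 F=2] → run F
t=6: vr[D=461/205 F=3 H=461/205] → run D
t=7: vr[D=717/205 F=3 H=461/205] → run H
t=8: vr[D=717/205 F=3 H=1127771/408155] → run H
t=9: vr[D=717/205 F=3 H=1337691/408155] → run F
t=10: vr[D=717/205 H=1337691/408155] → run H
t=11: vr[D=717/205 H=1547611/408155] → run D
t=12: vr[D=973/205 H=1547611/408155] → run H
t=13: vr[D=973/205 H=1757531/408155] → run H
t=14: vr[D=973/205 H=1967451/408155] → run D
t=15: vr[D=1229/205 H=1967451/408155] → run H
t=16: vr[D=1229/205 H=2177371/408155] → run H
t=17: vr[D=1229/205] → run D
t=18: vr[D=297/41] → run D
t=19: vr[D=1741/205] → run D
t=20: vr[D=1997/205] → run D
t=21: (idle)
t=22: (idle)
t=23: (idle)
t=24: (idle)
t=25: (idle)
t=26: (idle)

completion order = C, F, H, D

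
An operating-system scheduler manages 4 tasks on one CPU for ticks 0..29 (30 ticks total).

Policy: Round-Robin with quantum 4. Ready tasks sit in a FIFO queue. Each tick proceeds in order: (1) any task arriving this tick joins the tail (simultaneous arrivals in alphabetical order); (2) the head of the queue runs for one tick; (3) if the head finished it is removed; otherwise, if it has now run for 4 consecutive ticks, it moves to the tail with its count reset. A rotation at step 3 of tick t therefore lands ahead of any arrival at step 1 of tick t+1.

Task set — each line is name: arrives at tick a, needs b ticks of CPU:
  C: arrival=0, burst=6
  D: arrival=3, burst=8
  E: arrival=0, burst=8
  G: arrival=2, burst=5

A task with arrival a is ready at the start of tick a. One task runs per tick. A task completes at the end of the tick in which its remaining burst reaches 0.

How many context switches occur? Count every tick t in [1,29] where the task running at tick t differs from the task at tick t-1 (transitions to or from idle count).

t=0: queue=[C,E] q_used=0 → run C
t=1: queue=[C,E] q_used=1 → run C
t=2: queue=[C,E,G] q_used=2 → run C
t=3: queue=[C,E,G,D] q_used=3 → run C
t=4: queue=[E,G,D,C] q_used=0 → run E
t=5: queue=[E,G,D,C] q_used=1 → run E
t=6: queue=[E,G,D,C] q_used=2 → run E
t=7: queue=[E,G,D,C] q_used=3 → run E
t=8: queue=[G,D,C,E] q_used=0 → run G
t=9: queue=[G,D,C,E] q_used=1 → run G
t=10: queue=[G,D,C,E] q_used=2 → run G
t=11: queue=[G,D,C,E] q_used=3 → run G
t=12: queue=[D,C,E,G] q_used=0 → run D
t=13: queue=[D,C,E,G] q_used=1 → run D
t=14: queue=[D,C,E,G] q_used=2 → run D
t=15: queue=[D,C,E,G] q_used=3 → run D
t=16: queue=[C,E,G,D] q_used=0 → run C
t=17: queue=[C,E,G,D] q_used=1 → run C
t=18: queue=[E,G,D] q_used=0 → run E
t=19: queue=[E,G,D] q_used=1 → run E
t=20: queue=[E,G,D] q_used=2 → run E
t=21: queue=[E,G,D] q_used=3 → run E
t=22: queue=[G,D] q_used=0 → run G
t=23: queue=[D] q_used=0 → run D
t=24: queue=[D] q_used=1 → run D
t=25: queue=[D] q_used=2 → run D
t=26: queue=[D] q_used=3 → run D
t=27: (idle)
t=28: (idle)
t=29: (idle)

context switches = 8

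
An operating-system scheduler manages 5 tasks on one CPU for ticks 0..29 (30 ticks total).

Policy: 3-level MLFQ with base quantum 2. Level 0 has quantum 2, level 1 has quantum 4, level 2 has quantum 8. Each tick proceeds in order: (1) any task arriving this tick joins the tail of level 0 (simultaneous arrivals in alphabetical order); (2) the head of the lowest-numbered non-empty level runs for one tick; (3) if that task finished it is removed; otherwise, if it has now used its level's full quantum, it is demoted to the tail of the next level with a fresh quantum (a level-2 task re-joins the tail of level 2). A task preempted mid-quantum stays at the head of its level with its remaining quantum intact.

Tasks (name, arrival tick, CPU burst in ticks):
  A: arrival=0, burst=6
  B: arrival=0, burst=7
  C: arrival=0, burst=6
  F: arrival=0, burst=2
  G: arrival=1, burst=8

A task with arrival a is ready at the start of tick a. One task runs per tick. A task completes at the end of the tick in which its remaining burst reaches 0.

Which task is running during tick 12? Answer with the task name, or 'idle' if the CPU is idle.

t=0: L0/L1/L2 = ABCF/-/- → run A
t=1: L0/L1/L2 = ABCFG/-/- → run A
t=2: L0/L1/L2 = BCFG/A/- → run B
t=3: L0/L1/L2 = BCFG/A/- → run B
t=4: L0/L1/L2 = CFG/AB/- → run C
t=5: L0/L1/L2 = CFG/AB/- → run C
t=6: L0/L1/L2 = FG/ABC/- → run F
t=7: L0/L1/L2 = FG/ABC/- → run F
t=8: L0/L1/L2 = G/ABC/- → run G
t=9: L0/L1/L2 = G/ABC/- → run G
t=10: L0/L1/L2 = -/ABCG/- → run A
t=11: L0/L1/L2 = -/ABCG/- → run A
t=12: L0/L1/L2 = -/ABCG/- → run A
t=13: L0/L1/L2 = -/ABCG/- → run A
t=14: L0/L1/L2 = -/BCG/- → run B
t=15: L0/L1/L2 = -/BCG/- → run B
t=16: L0/L1/L2 = -/BCG/- → run B
t=17: L0/L1/L2 = -/BCG/- → run B
t=18: L0/L1/L2 = -/CG/B → run C
t=19: L0/L1/L2 = -/CG/B → run C
t=20: L0/L1/L2 = -/CG/B → run C
t=21: L0/L1/L2 = -/CG/B → run C
t=22: L0/L1/L2 = -/G/B → run G
t=23: L0/L1/L2 = -/G/B → run G
t=24: L0/L1/L2 = -/G/B → run G
t=25: L0/L1/L2 = -/G/B → run G
t=26: L0/L1/L2 = -/-/BG → run B
t=27: L0/L1/L2 = -/-/G → run G
t=28: L0/L1/L2 = -/-/G → run G
t=29: (idle)

running at tick 12 = A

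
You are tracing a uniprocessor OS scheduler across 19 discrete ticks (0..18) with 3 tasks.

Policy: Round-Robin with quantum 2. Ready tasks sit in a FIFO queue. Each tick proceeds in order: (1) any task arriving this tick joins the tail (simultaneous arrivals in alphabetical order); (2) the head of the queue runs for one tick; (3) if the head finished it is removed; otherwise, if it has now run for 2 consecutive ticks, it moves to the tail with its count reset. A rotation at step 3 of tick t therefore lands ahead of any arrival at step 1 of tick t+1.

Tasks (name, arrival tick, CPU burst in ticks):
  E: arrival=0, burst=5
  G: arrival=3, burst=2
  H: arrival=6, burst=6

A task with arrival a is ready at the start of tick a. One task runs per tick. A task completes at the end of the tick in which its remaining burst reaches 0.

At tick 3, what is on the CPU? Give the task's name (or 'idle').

running at tick 3 = E

t=0: queue=[E] q_used=0 → run E
t=1: queue=[E] q_used=1 → run E
t=2: queue=[E] q_used=0 → run E
t=3: queue=[E,G] q_used=1 → run E
t=4: queue=[G,E] q_used=0 → run G
t=5: queue=[G,E] q_used=1 → run G
t=6: queue=[E,H] q_used=0 → run E
t=7: queue=[H] q_used=0 → run H
t=8: queue=[H] q_used=1 → run H
t=9: queue=[H] q_used=0 → run H
t=10: queue=[H] q_used=1 → run H
t=11: queue=[H] q_used=0 → run H
t=12: queue=[H] q_used=1 → run H
t=13: (idle)
t=14: (idle)
t=15: (idle)
t=16: (idle)
t=17: (idle)
t=18: (idle)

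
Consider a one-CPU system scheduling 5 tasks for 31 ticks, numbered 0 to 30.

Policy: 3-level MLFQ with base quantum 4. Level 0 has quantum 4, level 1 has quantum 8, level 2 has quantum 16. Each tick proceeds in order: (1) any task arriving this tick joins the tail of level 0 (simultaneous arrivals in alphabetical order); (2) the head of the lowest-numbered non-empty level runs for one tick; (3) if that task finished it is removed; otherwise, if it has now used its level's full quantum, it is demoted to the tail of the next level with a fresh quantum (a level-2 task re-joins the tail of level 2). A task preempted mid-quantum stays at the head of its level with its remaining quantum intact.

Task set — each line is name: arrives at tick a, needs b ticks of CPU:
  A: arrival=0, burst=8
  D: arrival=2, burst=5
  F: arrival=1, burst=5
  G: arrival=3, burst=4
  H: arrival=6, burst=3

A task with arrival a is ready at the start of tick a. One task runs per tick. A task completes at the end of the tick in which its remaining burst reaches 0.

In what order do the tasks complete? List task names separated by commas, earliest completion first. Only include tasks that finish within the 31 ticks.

t=0: L0/L1/L2 = A/-/- → run A
t=1: L0/L1/L2 = AF/-/- → run A
t=2: L0/L1/L2 = AFD/-/- → run A
t=3: L0/L1/L2 = AFDG/-/- → run A
t=4: L0/L1/L2 = FDG/A/- → run F
t=5: L0/L1/L2 = FDG/A/- → run F
t=6: L0/L1/L2 = FDGH/A/- → run F
t=7: L0/L1/L2 = FDGH/A/- → run F
t=8: L0/L1/L2 = DGH/AF/- → run D
t=9: L0/L1/L2 = DGH/AF/- → run D
t=10: L0/L1/L2 = DGH/AF/- → run D
t=11: L0/L1/L2 = DGH/AF/- → run D
t=12: L0/L1/L2 = GH/AFD/- → run G
t=13: L0/L1/L2 = GH/AFD/- → run G
t=14: L0/L1/L2 = GH/AFD/- → run G
t=15: L0/L1/L2 = GH/AFD/- → run G
t=16: L0/L1/L2 = H/AFD/- → run H
t=17: L0/L1/L2 = H/AFD/- → run H
t=18: L0/L1/L2 = H/AFD/- → run H
t=19: L0/L1/L2 = -/AFD/- → run A
t=20: L0/L1/L2 = -/AFD/- → run A
t=21: L0/L1/L2 = -/AFD/- → run A
t=22: L0/L1/L2 = -/AFD/- → run A
t=23: L0/L1/L2 = -/FD/- → run F
t=24: L0/L1/L2 = -/D/- → run D
t=25: (idle)
t=26: (idle)
t=27: (idle)
t=28: (idle)
t=29: (idle)
t=30: (idle)

completion order = G, H, A, F, D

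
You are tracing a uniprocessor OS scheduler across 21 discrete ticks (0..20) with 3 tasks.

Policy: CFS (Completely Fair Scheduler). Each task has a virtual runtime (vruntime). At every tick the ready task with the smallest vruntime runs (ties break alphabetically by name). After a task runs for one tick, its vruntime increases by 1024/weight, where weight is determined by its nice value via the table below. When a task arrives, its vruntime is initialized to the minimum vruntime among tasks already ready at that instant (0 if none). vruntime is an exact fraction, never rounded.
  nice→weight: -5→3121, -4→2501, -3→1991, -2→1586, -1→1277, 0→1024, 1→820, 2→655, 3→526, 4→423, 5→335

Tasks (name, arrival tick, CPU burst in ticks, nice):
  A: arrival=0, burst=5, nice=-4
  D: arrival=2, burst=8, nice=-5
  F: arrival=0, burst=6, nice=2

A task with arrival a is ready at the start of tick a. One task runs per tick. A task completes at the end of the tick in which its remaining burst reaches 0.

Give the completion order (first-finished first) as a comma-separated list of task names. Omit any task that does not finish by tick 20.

t=0: vr[A=0 F=0] → run A
t=1: vr[A=1024/2501 F=0] → run F
t=2: vr[A=1024/2501 D=1024/2501 F=1024/655] → run A
t=3: vr[A=2048/2501 D=1024/2501 F=1024/655] → run D
t=4: vr[A=2048/2501 D=5756928/7805621 F=1024/655] → run D
t=5: vr[A=2048/2501 D=8317952/7805621 F=1024/655] → run A
t=6: vr[A=3072/2501 D=8317952/7805621 F=1024/655] → run D
t=7: vr[A=3072/2501 D=10878976/7805621 F=1024/655] → run A
t=8: vr[A=4096/2501 D=10878976/7805621 F=1024/655] → run D
t=9: vr[A=4096/2501 D=13440000/7805621 F=1024/655] → run F
t=10: vr[A=4096/2501 D=13440000/7805621 F=2048/655] → run A
t=11: vr[D=13440000/7805621 F=2048/655] → run D
t=12: vr[D=16001024/7805621 F=2048/655] → run D
t=13: vr[D=18562048/7805621 F=2048/655] → run D
t=14: vr[D=21123072/7805621 F=2048/655] → run D
t=15: vr[F=2048/655] → run F
t=16: vr[F=3072/655] → run F
t=17: vr[F=4096/655] → run F
t=18: vr[F=1024/131] → run F
t=19: (idle)
t=20: (idle)

completion order = A, D, F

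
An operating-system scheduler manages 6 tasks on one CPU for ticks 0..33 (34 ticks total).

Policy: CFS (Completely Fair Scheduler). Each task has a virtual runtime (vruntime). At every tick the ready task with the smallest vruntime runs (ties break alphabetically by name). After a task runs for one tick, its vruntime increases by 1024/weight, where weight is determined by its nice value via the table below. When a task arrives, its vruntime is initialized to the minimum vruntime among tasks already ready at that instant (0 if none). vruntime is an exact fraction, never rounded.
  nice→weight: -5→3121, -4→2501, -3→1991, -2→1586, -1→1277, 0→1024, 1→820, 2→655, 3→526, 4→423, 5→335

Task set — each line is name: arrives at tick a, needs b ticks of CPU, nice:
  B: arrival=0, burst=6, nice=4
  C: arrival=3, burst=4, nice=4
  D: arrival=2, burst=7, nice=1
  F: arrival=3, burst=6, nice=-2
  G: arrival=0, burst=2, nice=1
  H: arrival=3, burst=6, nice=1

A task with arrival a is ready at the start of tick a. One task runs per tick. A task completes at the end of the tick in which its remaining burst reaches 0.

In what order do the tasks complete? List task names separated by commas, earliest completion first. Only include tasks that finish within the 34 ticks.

completion order = G, F, H, C, D, B

t=0: vr[B=0 G=0] → run B
t=1: vr[B=1024/423 G=0] → run G
t=2: vr[B=1024/423 D=256/205 G=256/205] → run D
t=3: vr[B=1024/423 C=256/205 D=512/205 F=256/205 G=256/205 H=256/205] → run C
t=4: vr[B=1024/423 C=318208/86715 D=512/205 F=256/205 G=256/205 H=256/205] → run F
t=5: vr[B=1024/423 C=318208/86715 D=512/205 F=307968/162565 G=256/205 H=256/205] → run G
t=6: vr[B=1024/423 C=318208/86715 D=512/205 F=307968/162565 H=256/205] → run H
t=7: vr[B=1024/423 C=318208/86715 D=512/205 F=307968/162565 H=512/205] → run F
t=8: vr[B=1024/423 C=318208/86715 D=512/205 F=412928/162565 H=512/205] → run B
t=9: vr[B=2048/423 C=318208/86715 D=512/205 F=412928/162565 H=512/205] → run D
t=10: vr[B=2048/423 C=318208/86715 D=768/205 F=412928/162565 H=512/205] → run H
t=11: vr[B=2048/423 C=318208/86715 D=768/205 F=412928/162565 H=768/205] → run F
t=12: vr[B=2048/423 C=318208/86715 D=768/205 F=517888/162565 H=768/205] → run F
t=13: vr[B=2048/423 C=318208/86715 D=768/205 F=622848/162565 H=768/205] → run C
t=14: vr[B=2048/423 C=528128/86715 D=768/205 F=622848/162565 H=768/205] → run D
t=15: vr[B=2048/423 C=528128/86715 D=1024/205 F=622848/162565 H=768/205] → run H
t=16: vr[B=2048/423 C=528128/86715 D=1024/205 F=622848/162565 H=1024/205] → run F
t=17: vr[B=2048/423 C=528128/86715 D=1024/205 F=727808/162565 H=1024/205] → run F
t=18: vr[B=2048/423 C=528128/86715 D=1024/205 H=1024/205] → run B
t=19: vr[B=1024/141 C=528128/86715 D=1024/205 H=1024/205] → run D
t=20: vr[B=1024/141 C=528128/86715 D=256/41 H=1024/205] → run H
t=21: vr[B=1024/141 C=528128/86715 D=256/41 H=256/41] → run C
t=22: vr[B=1024/141 C=246016/28905 D=256/41 H=256/41] → run D
t=23: vr[B=1024/141 C=246016/28905 D=1536/205 H=256/41] → run H
t=24: vr[B=1024/141 C=246016/28905 D=1536/205 H=1536/205] → run B
t=25: vr[B=4096/423 C=246016/28905 D=1536/205 H=1536/205] → run D
t=26: vr[B=4096/423 C=246016/28905 D=1792/205 H=1536/205] → run H
t=27: vr[B=4096/423 C=246016/28905 D=1792/205] → run C
t=28: vr[B=4096/423 D=1792/205] → run D
t=29: vr[B=4096/423] → run B
t=30: vr[B=5120/423] → run B
t=31: (idle)
t=32: (idle)
t=33: (idle)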